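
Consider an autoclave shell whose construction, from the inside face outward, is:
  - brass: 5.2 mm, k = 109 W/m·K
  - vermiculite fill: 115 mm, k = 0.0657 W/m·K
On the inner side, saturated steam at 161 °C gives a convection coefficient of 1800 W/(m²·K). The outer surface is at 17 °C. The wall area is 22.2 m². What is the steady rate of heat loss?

Thermal resistances in series:
R_inner film = 1/(h_i·A) = 1/(1800×22.2) = 2.503×10^-5 K/W
R_brass = L/(kA) = 0.0052/(109×22.2) = 2.149×10^-6 K/W
R_vermiculite fill = L/(kA) = 0.115/(0.0657×22.2) = 0.07885 K/W
R_total = 0.07887 K/W
Q = ΔT / R_total = 144 / 0.07887

Q ≈ 1830 W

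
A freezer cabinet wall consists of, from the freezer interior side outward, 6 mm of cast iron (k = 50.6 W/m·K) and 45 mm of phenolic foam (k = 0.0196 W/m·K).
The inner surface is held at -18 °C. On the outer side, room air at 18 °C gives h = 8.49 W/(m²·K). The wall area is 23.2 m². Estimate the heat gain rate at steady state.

Series thermal resistances:
R_cast iron = L/(kA) = 0.006/(50.6×23.2) = 5.111×10^-6 K/W
R_phenolic foam = L/(kA) = 0.045/(0.0196×23.2) = 0.09896 K/W
R_outer film = 1/(h_o·A) = 1/(8.49×23.2) = 0.005077 K/W
R_total = 0.104 K/W
Q = ΔT / R_total = 36 / 0.104

Q ≈ 346 W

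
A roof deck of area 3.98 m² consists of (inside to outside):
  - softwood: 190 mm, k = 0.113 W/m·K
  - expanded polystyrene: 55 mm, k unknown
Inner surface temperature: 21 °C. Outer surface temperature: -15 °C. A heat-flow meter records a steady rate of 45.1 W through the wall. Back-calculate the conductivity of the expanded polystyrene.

k ≈ 0.0368 W/(m·K)

Series thermal resistances:
R_softwood = L/(kA) = 0.19/(0.113×3.98) = 0.4225 K/W
Sum of known resistances R_other = 0.4225 K/W
Total R = ΔT/Q = 36/45.1 = 0.7982 K/W
R_expanded polystyrene = R_total − R_other = 0.3758 K/W
k = L/(R·A) = 0.055/(0.3758×3.98)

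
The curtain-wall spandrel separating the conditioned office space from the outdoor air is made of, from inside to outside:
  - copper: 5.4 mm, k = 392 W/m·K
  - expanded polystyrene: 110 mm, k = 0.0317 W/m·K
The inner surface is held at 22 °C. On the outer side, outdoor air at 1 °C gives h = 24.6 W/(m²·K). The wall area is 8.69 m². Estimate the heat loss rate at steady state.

Q ≈ 52 W

Using the resistance-network approach (series):
R_copper = L/(kA) = 0.0054/(392×8.69) = 1.585×10^-6 K/W
R_expanded polystyrene = L/(kA) = 0.11/(0.0317×8.69) = 0.3993 K/W
R_outer film = 1/(h_o·A) = 1/(24.6×8.69) = 0.004678 K/W
R_total = 0.404 K/W
Q = ΔT / R_total = 21 / 0.404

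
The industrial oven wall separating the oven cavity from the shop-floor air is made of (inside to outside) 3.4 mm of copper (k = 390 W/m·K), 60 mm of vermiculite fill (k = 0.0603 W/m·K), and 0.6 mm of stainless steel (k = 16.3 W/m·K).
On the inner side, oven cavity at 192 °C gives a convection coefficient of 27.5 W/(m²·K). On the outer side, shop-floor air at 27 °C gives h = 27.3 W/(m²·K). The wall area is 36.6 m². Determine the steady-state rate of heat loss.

Q ≈ 5650 W

Thermal resistances in series:
R_inner film = 1/(h_i·A) = 1/(27.5×36.6) = 9.935×10^-4 K/W
R_copper = L/(kA) = 0.0034/(390×36.6) = 2.382×10^-7 K/W
R_vermiculite fill = L/(kA) = 0.06/(0.0603×36.6) = 0.02719 K/W
R_stainless steel = L/(kA) = 0.0006/(16.3×36.6) = 1.006×10^-6 K/W
R_outer film = 1/(h_o·A) = 1/(27.3×36.6) = 0.001001 K/W
R_total = 0.02918 K/W
Q = ΔT / R_total = 165 / 0.02918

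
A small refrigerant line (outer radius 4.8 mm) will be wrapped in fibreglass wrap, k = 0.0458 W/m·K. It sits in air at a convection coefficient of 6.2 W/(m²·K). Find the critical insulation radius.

For a cylinder r_cr = k/h = 0.0458/6.2
r_cr = 7.39 mm; since the bare radius (4.8 mm) is below r_cr, adding a thin layer of insulation will *increase* heat loss.

r_cr ≈ 7.39 mm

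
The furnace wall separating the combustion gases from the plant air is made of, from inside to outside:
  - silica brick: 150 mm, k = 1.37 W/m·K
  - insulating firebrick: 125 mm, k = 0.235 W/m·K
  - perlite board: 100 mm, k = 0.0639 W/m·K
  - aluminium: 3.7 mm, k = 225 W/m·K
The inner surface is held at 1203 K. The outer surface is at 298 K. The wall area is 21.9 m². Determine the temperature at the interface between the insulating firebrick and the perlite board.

Treating each layer as a thermal resistance in series:
R_silica brick = L/(kA) = 0.15/(1.37×21.9) = 0.005 K/W
R_insulating firebrick = L/(kA) = 0.125/(0.235×21.9) = 0.02429 K/W
R_perlite board = L/(kA) = 0.1/(0.0639×21.9) = 0.07146 K/W
R_aluminium = L/(kA) = 0.0037/(225×21.9) = 7.509×10^-7 K/W
R_total = 0.1007 K/W;  Q = ΔT/R_total = 905/0.1007 = 8983 W
T_interface = T_inner − Q·ΣR(inner→interface) = 1203 − 8980×0.02929

T ≈ 940 K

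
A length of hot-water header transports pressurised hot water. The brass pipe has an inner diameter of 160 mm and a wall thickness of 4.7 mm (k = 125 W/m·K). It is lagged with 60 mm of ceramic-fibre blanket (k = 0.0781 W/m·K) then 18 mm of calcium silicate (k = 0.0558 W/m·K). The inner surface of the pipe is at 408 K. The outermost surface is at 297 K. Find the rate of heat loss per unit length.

For a radial system each layer contributes R = ln(r_out/r_in)/(2πkL); films add R = 1/(hA).
R_brass pipe wall = ln(84.7/80)/(2π×125×1) = 7.269×10^-5 K/W
R_ceramic-fibre blanket = ln(144.7/84.7)/(2π×0.0781×1) = 1.091 K/W
R_calcium silicate = ln(162.7/144.7)/(2π×0.0558×1) = 0.3344 K/W
R_total = 1.426 K/W
Q = ΔT/R_total = 111/1.426

q′ ≈ 77.8 W/m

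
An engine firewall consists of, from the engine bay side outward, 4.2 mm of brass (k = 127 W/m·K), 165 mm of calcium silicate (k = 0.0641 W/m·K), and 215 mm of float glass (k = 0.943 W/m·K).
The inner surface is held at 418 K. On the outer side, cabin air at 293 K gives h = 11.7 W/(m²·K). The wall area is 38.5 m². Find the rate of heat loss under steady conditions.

Series thermal resistances:
R_brass = L/(kA) = 0.0042/(127×38.5) = 8.59×10^-7 K/W
R_calcium silicate = L/(kA) = 0.165/(0.0641×38.5) = 0.06686 K/W
R_float glass = L/(kA) = 0.215/(0.943×38.5) = 0.005922 K/W
R_outer film = 1/(h_o·A) = 1/(11.7×38.5) = 0.00222 K/W
R_total = 0.075 K/W
Q = ΔT / R_total = 125 / 0.075

Q ≈ 1670 W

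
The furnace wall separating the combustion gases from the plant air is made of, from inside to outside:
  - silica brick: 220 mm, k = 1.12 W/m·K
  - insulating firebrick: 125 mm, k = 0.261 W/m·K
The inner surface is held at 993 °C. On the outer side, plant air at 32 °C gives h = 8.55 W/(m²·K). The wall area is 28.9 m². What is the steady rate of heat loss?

Q ≈ 35100 W

Model the wall as resistances in series:
R_silica brick = L/(kA) = 0.22/(1.12×28.9) = 0.006797 K/W
R_insulating firebrick = L/(kA) = 0.125/(0.261×28.9) = 0.01657 K/W
R_outer film = 1/(h_o·A) = 1/(8.55×28.9) = 0.004047 K/W
R_total = 0.02742 K/W
Q = ΔT / R_total = 961 / 0.02742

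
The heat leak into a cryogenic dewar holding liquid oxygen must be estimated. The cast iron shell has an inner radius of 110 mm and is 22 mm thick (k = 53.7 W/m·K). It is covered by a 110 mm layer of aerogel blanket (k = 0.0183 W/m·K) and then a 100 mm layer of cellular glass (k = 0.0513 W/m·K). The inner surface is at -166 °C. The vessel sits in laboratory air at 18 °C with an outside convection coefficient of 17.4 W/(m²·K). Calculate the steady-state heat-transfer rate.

For a spherical shell R = (1/r₁ − 1/r₂)/(4πk); film R = 1/(h·4πr²). In series:
R_cast iron shell = (1/0.11 − 1/0.132)/(4π×53.7) = 0.002245 K/W
R_aerogel blanket = (1/0.132 − 1/0.242)/(4π×0.0183) = 14.97 K/W
R_cellular glass = (1/0.242 − 1/0.342)/(4π×0.0513) = 1.874 K/W
R_outer film = 1/(h·4πr_o²) = 1/(17.4×4π×0.342²) = 0.0391 K/W
R_total = 16.89 K/W
Q = ΔT/R_total = 184/16.89

Q ≈ 10.9 W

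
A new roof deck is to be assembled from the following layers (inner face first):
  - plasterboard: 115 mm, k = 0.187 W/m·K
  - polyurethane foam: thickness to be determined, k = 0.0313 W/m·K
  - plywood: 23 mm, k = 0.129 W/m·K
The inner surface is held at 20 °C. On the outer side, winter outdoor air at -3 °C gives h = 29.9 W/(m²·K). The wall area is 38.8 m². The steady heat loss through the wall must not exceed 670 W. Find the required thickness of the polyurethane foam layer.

L ≈ 15.8 mm

Series thermal resistances:
R_plasterboard = L/(kA) = 0.115/(0.187×38.8) = 0.01585 K/W
R_plywood = L/(kA) = 0.023/(0.129×38.8) = 0.004595 K/W
R_outer film = 1/(h_o·A) = 1/(29.9×38.8) = 8.62×10^-4 K/W
Sum of the known resistances R_other = 0.02131 K/W
Required total resistance R_tot = ΔT/Q_allow = 23/670 = 0.03433 K/W
R_polyurethane foam = R_tot − R_other = 0.01302 K/W
L = R·k·A = 0.01302×0.0313×38.8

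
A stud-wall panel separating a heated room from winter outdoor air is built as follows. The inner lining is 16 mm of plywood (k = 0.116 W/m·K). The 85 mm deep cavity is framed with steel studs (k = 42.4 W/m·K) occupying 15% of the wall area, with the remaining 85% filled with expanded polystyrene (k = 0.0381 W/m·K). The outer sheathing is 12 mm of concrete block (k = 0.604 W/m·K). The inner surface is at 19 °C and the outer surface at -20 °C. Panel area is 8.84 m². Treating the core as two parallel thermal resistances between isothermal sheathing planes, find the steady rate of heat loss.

Sheathing layers in series; stud and cavity paths in parallel between them.
R_inner = 0.016/(0.116×8.84) = 0.0156 K/W
R_stud  = 0.085/(42.4×0.15×8.84) = 0.001512 K/W
R_cav   = 0.085/(0.0381×0.85×8.84) = 0.2969 K/W
1/R_core = 1/R_stud + 1/R_cav → R_core = 0.001504 K/W
R_outer = 0.012/(0.604×8.84) = 0.002247 K/W
R_total = 0.01935 K/W
Q = ΔT/R_total = 39/0.01935

Q ≈ 2020 W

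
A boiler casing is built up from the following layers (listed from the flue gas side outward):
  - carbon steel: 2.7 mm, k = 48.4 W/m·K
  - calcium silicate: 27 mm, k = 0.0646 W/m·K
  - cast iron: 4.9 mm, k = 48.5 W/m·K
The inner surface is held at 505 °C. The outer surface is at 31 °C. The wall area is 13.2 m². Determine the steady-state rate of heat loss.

Series thermal resistances:
R_carbon steel = L/(kA) = 0.0027/(48.4×13.2) = 4.226×10^-6 K/W
R_calcium silicate = L/(kA) = 0.027/(0.0646×13.2) = 0.03166 K/W
R_cast iron = L/(kA) = 0.0049/(48.5×13.2) = 7.654×10^-6 K/W
R_total = 0.03168 K/W
Q = ΔT / R_total = 474 / 0.03168

Q ≈ 15000 W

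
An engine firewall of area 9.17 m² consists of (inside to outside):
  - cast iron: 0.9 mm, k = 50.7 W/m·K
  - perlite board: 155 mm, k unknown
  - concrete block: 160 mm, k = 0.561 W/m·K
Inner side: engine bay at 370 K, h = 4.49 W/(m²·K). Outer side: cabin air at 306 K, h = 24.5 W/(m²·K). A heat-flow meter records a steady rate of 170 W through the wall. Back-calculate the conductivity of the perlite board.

k ≈ 0.0534 W/(m·K)

Model the wall as resistances in series:
R_inner film = 1/(h_i·A) = 1/(4.49×9.17) = 0.02429 K/W
R_cast iron = L/(kA) = 0.0009/(50.7×9.17) = 1.936×10^-6 K/W
R_concrete block = L/(kA) = 0.16/(0.561×9.17) = 0.0311 K/W
R_outer film = 1/(h_o·A) = 1/(24.5×9.17) = 0.004451 K/W
Sum of known resistances R_other = 0.05984 K/W
Total R = ΔT/Q = 64/170 = 0.3765 K/W
R_perlite board = R_total − R_other = 0.3166 K/W
k = L/(R·A) = 0.155/(0.3166×9.17)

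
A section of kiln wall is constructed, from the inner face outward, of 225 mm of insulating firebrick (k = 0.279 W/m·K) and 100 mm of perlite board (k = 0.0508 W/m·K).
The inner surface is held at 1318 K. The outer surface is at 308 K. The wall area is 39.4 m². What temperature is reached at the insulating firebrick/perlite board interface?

T ≈ 1020 K

Treating each layer as a thermal resistance in series:
R_insulating firebrick = L/(kA) = 0.225/(0.279×39.4) = 0.02047 K/W
R_perlite board = L/(kA) = 0.1/(0.0508×39.4) = 0.04996 K/W
R_total = 0.07043 K/W;  Q = ΔT/R_total = 1010/0.07043 = 14340 W
T_interface = T_inner − Q·ΣR(inner→interface) = 1318 − 14300×0.02047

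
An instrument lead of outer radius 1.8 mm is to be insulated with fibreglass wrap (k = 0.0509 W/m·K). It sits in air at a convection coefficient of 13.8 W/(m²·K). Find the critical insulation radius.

r_cr ≈ 3.69 mm

For a cylinder r_cr = k/h = 0.0509/13.8
r_cr = 3.69 mm; since the bare radius (1.8 mm) is below r_cr, adding a thin layer of insulation will *increase* heat loss.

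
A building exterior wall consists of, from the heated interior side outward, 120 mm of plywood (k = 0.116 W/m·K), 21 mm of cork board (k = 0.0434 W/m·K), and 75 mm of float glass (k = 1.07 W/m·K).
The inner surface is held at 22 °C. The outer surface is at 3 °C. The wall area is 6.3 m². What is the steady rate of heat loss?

Q ≈ 75.4 W

Series thermal resistances:
R_plywood = L/(kA) = 0.12/(0.116×6.3) = 0.1642 K/W
R_cork board = L/(kA) = 0.021/(0.0434×6.3) = 0.0768 K/W
R_float glass = L/(kA) = 0.075/(1.07×6.3) = 0.01113 K/W
R_total = 0.2521 K/W
Q = ΔT / R_total = 19 / 0.2521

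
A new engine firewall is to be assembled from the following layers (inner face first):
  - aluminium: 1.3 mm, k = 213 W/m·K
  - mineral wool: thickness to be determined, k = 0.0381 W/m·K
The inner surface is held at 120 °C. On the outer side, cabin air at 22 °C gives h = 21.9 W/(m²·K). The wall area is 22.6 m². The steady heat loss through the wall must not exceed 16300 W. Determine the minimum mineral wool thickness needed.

L ≈ 3.44 mm

Series thermal resistances:
R_aluminium = L/(kA) = 0.0013/(213×22.6) = 2.701×10^-7 K/W
R_outer film = 1/(h_o·A) = 1/(21.9×22.6) = 0.00202 K/W
Sum of the known resistances R_other = 0.002021 K/W
Required total resistance R_tot = ΔT/Q_allow = 98/16300 = 0.006012 K/W
R_mineral wool = R_tot − R_other = 0.003992 K/W
L = R·k·A = 0.003992×0.0381×22.6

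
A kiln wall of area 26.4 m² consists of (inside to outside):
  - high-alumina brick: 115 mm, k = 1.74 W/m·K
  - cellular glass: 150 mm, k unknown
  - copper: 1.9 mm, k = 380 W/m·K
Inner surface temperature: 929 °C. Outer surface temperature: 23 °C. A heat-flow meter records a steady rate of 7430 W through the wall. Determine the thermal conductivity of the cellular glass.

k ≈ 0.0476 W/(m·K)

Treating each layer as a thermal resistance in series:
R_high-alumina brick = L/(kA) = 0.115/(1.74×26.4) = 0.002503 K/W
R_copper = L/(kA) = 0.0019/(380×26.4) = 1.894×10^-7 K/W
Sum of known resistances R_other = 0.002504 K/W
Total R = ΔT/Q = 906/7430 = 0.1219 K/W
R_cellular glass = R_total − R_other = 0.1194 K/W
k = L/(R·A) = 0.15/(0.1194×26.4)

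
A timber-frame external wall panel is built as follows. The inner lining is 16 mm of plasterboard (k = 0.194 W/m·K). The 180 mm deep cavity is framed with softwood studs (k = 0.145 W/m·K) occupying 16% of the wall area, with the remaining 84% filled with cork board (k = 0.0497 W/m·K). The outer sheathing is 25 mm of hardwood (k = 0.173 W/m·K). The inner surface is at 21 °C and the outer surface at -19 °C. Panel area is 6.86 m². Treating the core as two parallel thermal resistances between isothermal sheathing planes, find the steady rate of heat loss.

Sheathing layers in series; stud and cavity paths in parallel between them.
R_inner = 0.016/(0.194×6.86) = 0.01202 K/W
R_stud  = 0.18/(0.145×0.16×6.86) = 1.131 K/W
R_cav   = 0.18/(0.0497×0.84×6.86) = 0.6285 K/W
1/R_core = 1/R_stud + 1/R_cav → R_core = 0.404 K/W
R_outer = 0.025/(0.173×6.86) = 0.02107 K/W
R_total = 0.4371 K/W
Q = ΔT/R_total = 40/0.4371

Q ≈ 91.5 W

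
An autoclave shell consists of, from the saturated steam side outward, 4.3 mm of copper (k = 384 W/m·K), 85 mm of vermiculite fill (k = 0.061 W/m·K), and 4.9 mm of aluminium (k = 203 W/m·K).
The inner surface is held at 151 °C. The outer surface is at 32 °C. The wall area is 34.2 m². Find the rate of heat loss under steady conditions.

Series thermal resistances:
R_copper = L/(kA) = 0.0043/(384×34.2) = 3.274×10^-7 K/W
R_vermiculite fill = L/(kA) = 0.085/(0.061×34.2) = 0.04074 K/W
R_aluminium = L/(kA) = 0.0049/(203×34.2) = 7.058×10^-7 K/W
R_total = 0.04074 K/W
Q = ΔT / R_total = 119 / 0.04074

Q ≈ 2920 W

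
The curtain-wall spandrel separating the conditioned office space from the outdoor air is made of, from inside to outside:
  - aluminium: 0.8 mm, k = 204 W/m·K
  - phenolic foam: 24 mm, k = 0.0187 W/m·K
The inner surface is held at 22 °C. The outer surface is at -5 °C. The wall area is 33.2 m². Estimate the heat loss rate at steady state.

Thermal resistances in series:
R_aluminium = L/(kA) = 0.0008/(204×33.2) = 1.181×10^-7 K/W
R_phenolic foam = L/(kA) = 0.024/(0.0187×33.2) = 0.03866 K/W
R_total = 0.03866 K/W
Q = ΔT / R_total = 27 / 0.03866

Q ≈ 698 W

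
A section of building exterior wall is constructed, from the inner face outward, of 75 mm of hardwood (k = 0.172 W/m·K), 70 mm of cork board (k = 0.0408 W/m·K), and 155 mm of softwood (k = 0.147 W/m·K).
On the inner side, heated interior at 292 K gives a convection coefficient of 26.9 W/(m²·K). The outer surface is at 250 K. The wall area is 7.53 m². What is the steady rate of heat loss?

Using the resistance-network approach (series):
R_inner film = 1/(h_i·A) = 1/(26.9×7.53) = 0.004937 K/W
R_hardwood = L/(kA) = 0.075/(0.172×7.53) = 0.05791 K/W
R_cork board = L/(kA) = 0.07/(0.0408×7.53) = 0.2278 K/W
R_softwood = L/(kA) = 0.155/(0.147×7.53) = 0.14 K/W
R_total = 0.4307 K/W
Q = ΔT / R_total = 42 / 0.4307

Q ≈ 97.5 W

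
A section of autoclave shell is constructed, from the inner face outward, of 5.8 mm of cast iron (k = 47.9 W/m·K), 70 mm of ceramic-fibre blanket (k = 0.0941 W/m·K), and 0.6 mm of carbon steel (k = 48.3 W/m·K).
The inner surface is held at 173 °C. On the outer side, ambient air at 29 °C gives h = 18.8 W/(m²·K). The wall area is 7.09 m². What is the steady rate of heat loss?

Q ≈ 1280 W

Model the wall as resistances in series:
R_cast iron = L/(kA) = 0.0058/(47.9×7.09) = 1.708×10^-5 K/W
R_ceramic-fibre blanket = L/(kA) = 0.07/(0.0941×7.09) = 0.1049 K/W
R_carbon steel = L/(kA) = 0.0006/(48.3×7.09) = 1.752×10^-6 K/W
R_outer film = 1/(h_o·A) = 1/(18.8×7.09) = 0.007502 K/W
R_total = 0.1124 K/W
Q = ΔT / R_total = 144 / 0.1124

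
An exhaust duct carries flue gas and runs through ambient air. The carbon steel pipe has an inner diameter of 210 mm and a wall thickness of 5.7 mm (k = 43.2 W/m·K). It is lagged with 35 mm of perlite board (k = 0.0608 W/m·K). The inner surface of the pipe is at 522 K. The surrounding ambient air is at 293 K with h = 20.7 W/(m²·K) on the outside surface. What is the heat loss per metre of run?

Cylindrical conduction, so R = ln(r₂/r₁)/(2πkL) per layer, in series:
R_carbon steel pipe wall = ln(110.7/105)/(2π×43.2×1) = 1.948×10^-4 K/W
R_perlite board = ln(145.7/110.7)/(2π×0.0608×1) = 0.7191 K/W
R_outer film = 1/(h_o·2πr_oL) = 1/(20.7×2π×0.1457×1) = 0.05277 K/W
R_total = 0.7721 K/W
Q = ΔT/R_total = 229/0.7721

q′ ≈ 297 W/m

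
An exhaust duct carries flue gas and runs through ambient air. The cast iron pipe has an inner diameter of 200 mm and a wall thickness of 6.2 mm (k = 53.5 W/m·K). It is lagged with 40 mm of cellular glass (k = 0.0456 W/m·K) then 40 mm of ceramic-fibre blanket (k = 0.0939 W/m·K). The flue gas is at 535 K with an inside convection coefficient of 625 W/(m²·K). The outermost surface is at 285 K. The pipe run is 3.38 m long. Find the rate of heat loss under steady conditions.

Q ≈ 553 W

For a radial system each layer contributes R = ln(r_out/r_in)/(2πkL); films add R = 1/(hA).
R_inner film = 1/(h_i·2πr₁L) = 1/(625×2π×0.1×3.38) = 7.534×10^-4 K/W
R_cast iron pipe wall = ln(106.2/100)/(2π×53.5×3.38) = 5.294×10^-5 K/W
R_cellular glass = ln(146.2/106.2)/(2π×0.0456×3.38) = 0.3301 K/W
R_ceramic-fibre blanket = ln(186.2/146.2)/(2π×0.0939×3.38) = 0.1213 K/W
R_total = 0.4522 K/W
Q = ΔT/R_total = 250/0.4522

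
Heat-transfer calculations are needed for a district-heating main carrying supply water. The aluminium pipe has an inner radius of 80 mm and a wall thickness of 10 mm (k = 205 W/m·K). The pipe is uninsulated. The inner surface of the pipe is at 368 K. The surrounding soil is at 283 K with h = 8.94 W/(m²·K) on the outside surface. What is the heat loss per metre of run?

q′ ≈ 430 W/m

Per-layer cylindrical resistances, series-summed:
R_aluminium pipe wall = ln(90/80)/(2π×205×1) = 9.144×10^-5 K/W
R_outer film = 1/(h_o·2πr_oL) = 1/(8.94×2π×0.09×1) = 0.1978 K/W
R_total = 0.1979 K/W
Q = ΔT/R_total = 85/0.1979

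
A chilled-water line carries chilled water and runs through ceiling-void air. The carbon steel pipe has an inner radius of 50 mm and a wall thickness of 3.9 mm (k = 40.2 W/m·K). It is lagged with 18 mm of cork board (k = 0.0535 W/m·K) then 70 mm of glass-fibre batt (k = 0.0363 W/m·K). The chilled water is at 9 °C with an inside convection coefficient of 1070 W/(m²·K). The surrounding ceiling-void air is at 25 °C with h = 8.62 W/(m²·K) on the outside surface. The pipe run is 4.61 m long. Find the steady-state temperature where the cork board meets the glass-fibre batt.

T ≈ 12.5 °C

For a radial system each layer contributes R = ln(r_out/r_in)/(2πkL); films add R = 1/(hA).
R_inner film = 1/(h_i·2πr₁L) = 1/(1070×2π×0.05×4.61) = 6.453×10^-4 K/W
R_carbon steel pipe wall = ln(53.9/50)/(2π×40.2×4.61) = 6.45×10^-5 K/W
R_cork board = ln(71.9/53.9)/(2π×0.0535×4.61) = 0.1859 K/W
R_glass-fibre batt = ln(141.9/71.9)/(2π×0.0363×4.61) = 0.6466 K/W
R_outer film = 1/(h_o·2πr_oL) = 1/(8.62×2π×0.1419×4.61) = 0.02822 K/W
R_total = 0.8615 K/W
Q = ΔT/R_total = 16/0.8615
Q = 18.6 W
T_interface = T_inner + Q·ΣR(inner→interface) = 9 + 18.6×0.1867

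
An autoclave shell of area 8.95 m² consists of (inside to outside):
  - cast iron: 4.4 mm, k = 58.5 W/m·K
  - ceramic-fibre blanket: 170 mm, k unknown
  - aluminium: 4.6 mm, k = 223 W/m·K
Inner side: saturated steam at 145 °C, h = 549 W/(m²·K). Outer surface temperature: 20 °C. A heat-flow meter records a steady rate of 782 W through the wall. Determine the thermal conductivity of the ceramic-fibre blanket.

Using the resistance-network approach (series):
R_inner film = 1/(h_i·A) = 1/(549×8.95) = 2.035×10^-4 K/W
R_cast iron = L/(kA) = 0.0044/(58.5×8.95) = 8.404×10^-6 K/W
R_aluminium = L/(kA) = 0.0046/(223×8.95) = 2.305×10^-6 K/W
Sum of known resistances R_other = 2.142×10^-4 K/W
Total R = ΔT/Q = 125/782 = 0.1598 K/W
R_ceramic-fibre blanket = R_total − R_other = 0.1596 K/W
k = L/(R·A) = 0.17/(0.1596×8.95)

k ≈ 0.119 W/(m·K)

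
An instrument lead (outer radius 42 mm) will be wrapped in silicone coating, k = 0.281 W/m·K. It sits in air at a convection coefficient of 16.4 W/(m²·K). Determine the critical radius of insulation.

For a cylinder r_cr = k/h = 0.281/16.4
r_cr = 17.1 mm; since the bare radius (42 mm) is above r_cr, any added insulation will reduce heat loss.

r_cr ≈ 17.1 mm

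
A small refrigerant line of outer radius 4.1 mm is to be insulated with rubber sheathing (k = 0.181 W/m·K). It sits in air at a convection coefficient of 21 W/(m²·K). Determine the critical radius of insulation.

For a cylinder r_cr = k/h = 0.181/21
r_cr = 8.62 mm; since the bare radius (4.1 mm) is below r_cr, adding a thin layer of insulation will *increase* heat loss.

r_cr ≈ 8.62 mm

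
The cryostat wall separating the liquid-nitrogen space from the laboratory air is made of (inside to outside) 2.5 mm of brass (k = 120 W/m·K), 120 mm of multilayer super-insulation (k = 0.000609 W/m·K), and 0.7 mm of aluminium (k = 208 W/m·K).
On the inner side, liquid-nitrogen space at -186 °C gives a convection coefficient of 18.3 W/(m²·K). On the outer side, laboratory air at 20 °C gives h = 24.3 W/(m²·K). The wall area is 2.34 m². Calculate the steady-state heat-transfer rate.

Q ≈ 2.45 W

Thermal resistances in series:
R_inner film = 1/(h_i·A) = 1/(18.3×2.34) = 0.02335 K/W
R_brass = L/(kA) = 0.0025/(120×2.34) = 8.903×10^-6 K/W
R_multilayer super-insulation = L/(kA) = 0.12/(0.000609×2.34) = 84.21 K/W
R_aluminium = L/(kA) = 0.0007/(208×2.34) = 1.438×10^-6 K/W
R_outer film = 1/(h_o·A) = 1/(24.3×2.34) = 0.01759 K/W
R_total = 84.25 K/W
Q = ΔT / R_total = 206 / 84.25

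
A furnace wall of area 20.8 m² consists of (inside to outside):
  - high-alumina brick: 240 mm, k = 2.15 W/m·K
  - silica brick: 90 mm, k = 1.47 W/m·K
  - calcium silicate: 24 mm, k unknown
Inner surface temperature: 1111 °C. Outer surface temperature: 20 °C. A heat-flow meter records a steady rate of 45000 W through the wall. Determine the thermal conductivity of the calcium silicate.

Model the wall as resistances in series:
R_high-alumina brick = L/(kA) = 0.24/(2.15×20.8) = 0.005367 K/W
R_silica brick = L/(kA) = 0.09/(1.47×20.8) = 0.002943 K/W
Sum of known resistances R_other = 0.00831 K/W
Total R = ΔT/Q = 1091/45000 = 0.02424 K/W
R_calcium silicate = R_total − R_other = 0.01593 K/W
k = L/(R·A) = 0.024/(0.01593×20.8)

k ≈ 0.0724 W/(m·K)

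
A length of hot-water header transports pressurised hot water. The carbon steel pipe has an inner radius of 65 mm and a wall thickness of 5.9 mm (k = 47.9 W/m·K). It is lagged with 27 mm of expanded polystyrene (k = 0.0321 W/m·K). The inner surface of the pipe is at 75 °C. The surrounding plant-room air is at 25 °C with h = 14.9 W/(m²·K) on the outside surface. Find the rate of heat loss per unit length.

Treating each annulus and film as a series resistance:
R_carbon steel pipe wall = ln(70.9/65)/(2π×47.9×1) = 2.887×10^-4 K/W
R_expanded polystyrene = ln(97.9/70.9)/(2π×0.0321×1) = 1.6 K/W
R_outer film = 1/(h_o·2πr_oL) = 1/(14.9×2π×0.0979×1) = 0.1091 K/W
R_total = 1.709 K/W
Q = ΔT/R_total = 50/1.709

q′ ≈ 29.3 W/m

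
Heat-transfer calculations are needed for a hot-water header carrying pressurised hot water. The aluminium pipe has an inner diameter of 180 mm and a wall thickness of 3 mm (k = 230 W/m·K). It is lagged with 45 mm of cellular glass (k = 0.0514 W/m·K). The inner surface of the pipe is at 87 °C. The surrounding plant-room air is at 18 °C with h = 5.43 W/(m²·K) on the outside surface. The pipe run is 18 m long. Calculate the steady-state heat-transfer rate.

Per-layer cylindrical resistances, series-summed:
R_aluminium pipe wall = ln(93/90)/(2π×230×18) = 1.261×10^-6 K/W
R_cellular glass = ln(138/93)/(2π×0.0514×18) = 0.06789 K/W
R_outer film = 1/(h_o·2πr_oL) = 1/(5.43×2π×0.138×18) = 0.0118 K/W
R_total = 0.07969 K/W
Q = ΔT/R_total = 69/0.07969

Q ≈ 866 W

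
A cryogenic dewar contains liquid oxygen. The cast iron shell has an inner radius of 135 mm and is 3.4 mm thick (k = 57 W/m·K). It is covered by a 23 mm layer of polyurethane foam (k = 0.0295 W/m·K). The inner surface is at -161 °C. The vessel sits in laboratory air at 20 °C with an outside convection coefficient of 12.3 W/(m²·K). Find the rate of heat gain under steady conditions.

Radial (spherical) resistances in series:
R_cast iron shell = (1/0.135 − 1/0.1384)/(4π×57) = 2.541×10^-4 K/W
R_polyurethane foam = (1/0.1384 − 1/0.1614)/(4π×0.0295) = 2.778 K/W
R_outer film = 1/(h·4πr_o²) = 1/(12.3×4π×0.1614²) = 0.2484 K/W
R_total = 3.026 K/W
Q = ΔT/R_total = 181/3.026

Q ≈ 59.8 W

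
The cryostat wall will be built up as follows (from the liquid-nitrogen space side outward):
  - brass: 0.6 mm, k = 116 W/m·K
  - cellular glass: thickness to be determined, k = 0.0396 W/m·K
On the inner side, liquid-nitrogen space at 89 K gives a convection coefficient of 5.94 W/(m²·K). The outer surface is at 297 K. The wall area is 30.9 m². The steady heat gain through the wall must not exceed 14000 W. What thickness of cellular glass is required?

L ≈ 11.5 mm

Series thermal resistances:
R_inner film = 1/(h_i·A) = 1/(5.94×30.9) = 0.005448 K/W
R_brass = L/(kA) = 0.0006/(116×30.9) = 1.674×10^-7 K/W
Sum of the known resistances R_other = 0.005448 K/W
Required total resistance R_tot = ΔT/Q_allow = 208/14000 = 0.01486 K/W
R_cellular glass = R_tot − R_other = 0.009409 K/W
L = R·k·A = 0.009409×0.0396×30.9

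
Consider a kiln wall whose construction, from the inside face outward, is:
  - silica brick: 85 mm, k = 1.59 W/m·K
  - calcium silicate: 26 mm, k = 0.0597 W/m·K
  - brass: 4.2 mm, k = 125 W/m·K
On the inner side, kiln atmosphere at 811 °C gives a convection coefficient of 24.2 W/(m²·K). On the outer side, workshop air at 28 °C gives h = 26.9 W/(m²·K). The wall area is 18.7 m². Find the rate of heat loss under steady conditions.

Q ≈ 25800 W

Thermal resistances in series:
R_inner film = 1/(h_i·A) = 1/(24.2×18.7) = 0.00221 K/W
R_silica brick = L/(kA) = 0.085/(1.59×18.7) = 0.002859 K/W
R_calcium silicate = L/(kA) = 0.026/(0.0597×18.7) = 0.02329 K/W
R_brass = L/(kA) = 0.0042/(125×18.7) = 1.797×10^-6 K/W
R_outer film = 1/(h_o·A) = 1/(26.9×18.7) = 0.001988 K/W
R_total = 0.03035 K/W
Q = ΔT / R_total = 783 / 0.03035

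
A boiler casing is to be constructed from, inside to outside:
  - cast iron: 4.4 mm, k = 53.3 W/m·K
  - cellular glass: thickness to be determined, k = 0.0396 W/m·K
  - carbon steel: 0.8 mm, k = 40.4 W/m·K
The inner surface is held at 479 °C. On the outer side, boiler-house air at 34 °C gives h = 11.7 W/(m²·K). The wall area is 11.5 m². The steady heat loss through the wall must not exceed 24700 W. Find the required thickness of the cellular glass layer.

L ≈ 4.82 mm

Using the resistance-network approach (series):
R_cast iron = L/(kA) = 0.0044/(53.3×11.5) = 7.178×10^-6 K/W
R_carbon steel = L/(kA) = 0.0008/(40.4×11.5) = 1.722×10^-6 K/W
R_outer film = 1/(h_o·A) = 1/(11.7×11.5) = 0.007432 K/W
Sum of the known resistances R_other = 0.007441 K/W
Required total resistance R_tot = ΔT/Q_allow = 445/24700 = 0.01802 K/W
R_cellular glass = R_tot − R_other = 0.01058 K/W
L = R·k·A = 0.01058×0.0396×11.5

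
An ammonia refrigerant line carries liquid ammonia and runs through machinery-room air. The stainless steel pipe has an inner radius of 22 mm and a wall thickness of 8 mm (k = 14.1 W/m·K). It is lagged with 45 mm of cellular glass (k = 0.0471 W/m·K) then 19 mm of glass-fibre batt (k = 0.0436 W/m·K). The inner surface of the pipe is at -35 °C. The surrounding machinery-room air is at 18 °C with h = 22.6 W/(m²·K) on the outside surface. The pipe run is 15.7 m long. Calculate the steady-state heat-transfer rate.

Q ≈ 208 W

Cylindrical conduction, so R = ln(r₂/r₁)/(2πkL) per layer, in series:
R_stainless steel pipe wall = ln(30/22)/(2π×14.1×15.7) = 2.23×10^-4 K/W
R_cellular glass = ln(75/30)/(2π×0.0471×15.7) = 0.1972 K/W
R_glass-fibre batt = ln(94/75)/(2π×0.0436×15.7) = 0.0525 K/W
R_outer film = 1/(h_o·2πr_oL) = 1/(22.6×2π×0.094×15.7) = 0.004772 K/W
R_total = 0.2547 K/W
Q = ΔT/R_total = 53/0.2547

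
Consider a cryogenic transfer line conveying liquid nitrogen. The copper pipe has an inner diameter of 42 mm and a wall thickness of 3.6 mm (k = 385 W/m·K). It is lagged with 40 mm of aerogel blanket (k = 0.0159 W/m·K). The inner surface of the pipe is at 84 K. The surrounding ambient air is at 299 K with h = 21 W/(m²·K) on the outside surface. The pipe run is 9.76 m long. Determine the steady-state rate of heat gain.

Treating each annulus and film as a series resistance:
R_copper pipe wall = ln(24.6/21)/(2π×385×9.76) = 6.702×10^-6 K/W
R_aerogel blanket = ln(64.6/24.6)/(2π×0.0159×9.76) = 0.9902 K/W
R_outer film = 1/(h_o·2πr_oL) = 1/(21×2π×0.0646×9.76) = 0.01202 K/W
R_total = 1.002 K/W
Q = ΔT/R_total = 215/1.002

Q ≈ 215 W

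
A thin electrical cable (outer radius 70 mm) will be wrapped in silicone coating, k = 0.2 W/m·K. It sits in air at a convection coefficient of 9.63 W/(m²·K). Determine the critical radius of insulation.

r_cr ≈ 20.8 mm

For a cylinder r_cr = k/h = 0.2/9.63
r_cr = 20.8 mm; since the bare radius (70 mm) is above r_cr, any added insulation will reduce heat loss.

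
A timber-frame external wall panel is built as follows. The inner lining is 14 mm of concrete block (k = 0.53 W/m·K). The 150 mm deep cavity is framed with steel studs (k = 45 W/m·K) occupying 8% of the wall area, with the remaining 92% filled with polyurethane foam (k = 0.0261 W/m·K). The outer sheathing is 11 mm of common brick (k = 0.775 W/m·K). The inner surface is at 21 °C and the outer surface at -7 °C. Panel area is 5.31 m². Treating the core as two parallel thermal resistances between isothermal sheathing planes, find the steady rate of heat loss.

Sheathing layers in series; stud and cavity paths in parallel between them.
R_inner = 0.014/(0.53×5.31) = 0.004975 K/W
R_stud  = 0.15/(45×0.08×5.31) = 0.007847 K/W
R_cav   = 0.15/(0.0261×0.92×5.31) = 1.176 K/W
1/R_core = 1/R_stud + 1/R_cav → R_core = 0.007795 K/W
R_outer = 0.011/(0.775×5.31) = 0.002673 K/W
R_total = 0.01544 K/W
Q = ΔT/R_total = 28/0.01544

Q ≈ 1810 W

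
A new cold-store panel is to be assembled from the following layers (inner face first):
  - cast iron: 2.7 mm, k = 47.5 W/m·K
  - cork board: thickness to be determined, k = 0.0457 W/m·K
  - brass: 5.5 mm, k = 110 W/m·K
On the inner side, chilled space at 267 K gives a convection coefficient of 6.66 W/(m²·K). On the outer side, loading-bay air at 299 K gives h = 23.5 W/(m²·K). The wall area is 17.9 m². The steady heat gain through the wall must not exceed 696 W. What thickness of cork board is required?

Treating each layer as a thermal resistance in series:
R_inner film = 1/(h_i·A) = 1/(6.66×17.9) = 0.008388 K/W
R_cast iron = L/(kA) = 0.0027/(47.5×17.9) = 3.176×10^-6 K/W
R_brass = L/(kA) = 0.0055/(110×17.9) = 2.793×10^-6 K/W
R_outer film = 1/(h_o·A) = 1/(23.5×17.9) = 0.002377 K/W
Sum of the known resistances R_other = 0.01077 K/W
Required total resistance R_tot = ΔT/Q_allow = 32/696 = 0.04598 K/W
R_cork board = R_tot − R_other = 0.03521 K/W
L = R·k·A = 0.03521×0.0457×17.9

L ≈ 28.8 mm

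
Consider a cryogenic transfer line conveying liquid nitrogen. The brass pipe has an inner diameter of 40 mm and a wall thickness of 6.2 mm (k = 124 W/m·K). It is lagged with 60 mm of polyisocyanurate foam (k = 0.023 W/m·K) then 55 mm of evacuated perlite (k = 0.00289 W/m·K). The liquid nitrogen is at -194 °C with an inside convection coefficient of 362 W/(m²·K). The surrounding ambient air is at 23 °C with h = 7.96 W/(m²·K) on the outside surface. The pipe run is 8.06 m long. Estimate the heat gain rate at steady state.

Q ≈ 49.2 W

Radial resistances (cylindrical: R_cond = ln(r_o/r_i)/(2πkL), R_conv = 1/(h·2πrL)):
R_inner film = 1/(h_i·2πr₁L) = 1/(362×2π×0.02×8.06) = 0.002727 K/W
R_brass pipe wall = ln(26.2/20)/(2π×124×8.06) = 4.3×10^-5 K/W
R_polyisocyanurate foam = ln(86.2/26.2)/(2π×0.023×8.06) = 1.022 K/W
R_evacuated perlite = ln(141.2/86.2)/(2π×0.00289×8.06) = 3.372 K/W
R_outer film = 1/(h_o·2πr_oL) = 1/(7.96×2π×0.1412×8.06) = 0.01757 K/W
R_total = 4.415 K/W
Q = ΔT/R_total = 217/4.415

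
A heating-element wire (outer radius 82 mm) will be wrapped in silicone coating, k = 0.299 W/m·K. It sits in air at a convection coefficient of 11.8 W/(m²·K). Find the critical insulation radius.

r_cr ≈ 25.3 mm

For a cylinder r_cr = k/h = 0.299/11.8
r_cr = 25.3 mm; since the bare radius (82 mm) is above r_cr, any added insulation will reduce heat loss.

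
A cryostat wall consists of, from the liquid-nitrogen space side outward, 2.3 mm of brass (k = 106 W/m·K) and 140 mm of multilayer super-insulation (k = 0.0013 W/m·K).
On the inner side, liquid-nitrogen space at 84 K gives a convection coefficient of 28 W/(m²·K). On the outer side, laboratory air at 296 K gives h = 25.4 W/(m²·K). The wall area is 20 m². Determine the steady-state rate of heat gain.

Q ≈ 39.3 W

Model the wall as resistances in series:
R_inner film = 1/(h_i·A) = 1/(28×20) = 0.001786 K/W
R_brass = L/(kA) = 0.0023/(106×20) = 1.085×10^-6 K/W
R_multilayer super-insulation = L/(kA) = 0.14/(0.0013×20) = 5.385 K/W
R_outer film = 1/(h_o·A) = 1/(25.4×20) = 0.001969 K/W
R_total = 5.388 K/W
Q = ΔT / R_total = 212 / 5.388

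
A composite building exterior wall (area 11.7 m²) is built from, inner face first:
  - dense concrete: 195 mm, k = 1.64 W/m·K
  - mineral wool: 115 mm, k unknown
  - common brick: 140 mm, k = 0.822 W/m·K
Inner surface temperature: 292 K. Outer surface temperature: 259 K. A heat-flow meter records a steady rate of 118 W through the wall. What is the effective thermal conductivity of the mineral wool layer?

k ≈ 0.0386 W/(m·K)

Model the wall as resistances in series:
R_dense concrete = L/(kA) = 0.195/(1.64×11.7) = 0.01016 K/W
R_common brick = L/(kA) = 0.14/(0.822×11.7) = 0.01456 K/W
Sum of known resistances R_other = 0.02472 K/W
Total R = ΔT/Q = 33/118 = 0.2797 K/W
R_mineral wool = R_total − R_other = 0.2549 K/W
k = L/(R·A) = 0.115/(0.2549×11.7)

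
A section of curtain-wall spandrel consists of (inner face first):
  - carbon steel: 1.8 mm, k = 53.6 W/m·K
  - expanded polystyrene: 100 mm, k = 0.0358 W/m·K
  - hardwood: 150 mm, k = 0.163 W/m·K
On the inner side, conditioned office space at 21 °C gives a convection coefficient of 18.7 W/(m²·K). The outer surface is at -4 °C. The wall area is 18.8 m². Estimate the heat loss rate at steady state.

Q ≈ 125 W

Model the wall as resistances in series:
R_inner film = 1/(h_i·A) = 1/(18.7×18.8) = 0.002844 K/W
R_carbon steel = L/(kA) = 0.0018/(53.6×18.8) = 1.786×10^-6 K/W
R_expanded polystyrene = L/(kA) = 0.1/(0.0358×18.8) = 0.1486 K/W
R_hardwood = L/(kA) = 0.15/(0.163×18.8) = 0.04895 K/W
R_total = 0.2004 K/W
Q = ΔT / R_total = 25 / 0.2004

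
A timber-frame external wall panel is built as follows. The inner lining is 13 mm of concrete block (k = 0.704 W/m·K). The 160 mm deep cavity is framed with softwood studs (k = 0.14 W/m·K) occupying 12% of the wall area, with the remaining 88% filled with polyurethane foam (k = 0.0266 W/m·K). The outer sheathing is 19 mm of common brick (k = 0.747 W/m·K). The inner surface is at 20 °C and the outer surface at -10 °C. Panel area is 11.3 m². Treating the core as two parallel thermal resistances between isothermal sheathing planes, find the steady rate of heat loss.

Q ≈ 84.3 W

Sheathing layers in series; stud and cavity paths in parallel between them.
R_inner = 0.013/(0.704×11.3) = 0.001634 K/W
R_stud  = 0.16/(0.14×0.12×11.3) = 0.8428 K/W
R_cav   = 0.16/(0.0266×0.88×11.3) = 0.6049 K/W
1/R_core = 1/R_stud + 1/R_cav → R_core = 0.3522 K/W
R_outer = 0.019/(0.747×11.3) = 0.002251 K/W
R_total = 0.356 K/W
Q = ΔT/R_total = 30/0.356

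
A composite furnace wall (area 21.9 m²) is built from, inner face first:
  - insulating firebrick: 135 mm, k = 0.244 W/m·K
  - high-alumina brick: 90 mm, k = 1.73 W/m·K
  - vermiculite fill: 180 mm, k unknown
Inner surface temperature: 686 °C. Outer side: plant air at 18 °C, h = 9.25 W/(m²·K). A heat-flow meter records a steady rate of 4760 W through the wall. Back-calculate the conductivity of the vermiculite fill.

k ≈ 0.0763 W/(m·K)

Using the resistance-network approach (series):
R_insulating firebrick = L/(kA) = 0.135/(0.244×21.9) = 0.02526 K/W
R_high-alumina brick = L/(kA) = 0.09/(1.73×21.9) = 0.002375 K/W
R_outer film = 1/(h_o·A) = 1/(9.25×21.9) = 0.004936 K/W
Sum of known resistances R_other = 0.03258 K/W
Total R = ΔT/Q = 668/4760 = 0.1403 K/W
R_vermiculite fill = R_total − R_other = 0.1078 K/W
k = L/(R·A) = 0.18/(0.1078×21.9)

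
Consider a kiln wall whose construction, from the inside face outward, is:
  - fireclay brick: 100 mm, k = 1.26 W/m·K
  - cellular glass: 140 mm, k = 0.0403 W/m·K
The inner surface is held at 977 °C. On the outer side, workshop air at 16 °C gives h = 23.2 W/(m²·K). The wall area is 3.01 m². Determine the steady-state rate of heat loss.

Q ≈ 804 W

Treating each layer as a thermal resistance in series:
R_fireclay brick = L/(kA) = 0.1/(1.26×3.01) = 0.02637 K/W
R_cellular glass = L/(kA) = 0.14/(0.0403×3.01) = 1.154 K/W
R_outer film = 1/(h_o·A) = 1/(23.2×3.01) = 0.01432 K/W
R_total = 1.195 K/W
Q = ΔT / R_total = 961 / 1.195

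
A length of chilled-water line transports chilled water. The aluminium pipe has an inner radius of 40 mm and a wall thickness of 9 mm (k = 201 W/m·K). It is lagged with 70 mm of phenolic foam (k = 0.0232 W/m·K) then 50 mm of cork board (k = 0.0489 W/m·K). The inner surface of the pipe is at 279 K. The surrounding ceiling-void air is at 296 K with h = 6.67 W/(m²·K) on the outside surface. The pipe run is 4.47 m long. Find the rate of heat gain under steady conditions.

Q ≈ 10.3 W

Treating each annulus and film as a series resistance:
R_aluminium pipe wall = ln(49/40)/(2π×201×4.47) = 3.595×10^-5 K/W
R_phenolic foam = ln(119/49)/(2π×0.0232×4.47) = 1.362 K/W
R_cork board = ln(169/119)/(2π×0.0489×4.47) = 0.2554 K/W
R_outer film = 1/(h_o·2πr_oL) = 1/(6.67×2π×0.169×4.47) = 0.03159 K/W
R_total = 1.649 K/W
Q = ΔT/R_total = 17/1.649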